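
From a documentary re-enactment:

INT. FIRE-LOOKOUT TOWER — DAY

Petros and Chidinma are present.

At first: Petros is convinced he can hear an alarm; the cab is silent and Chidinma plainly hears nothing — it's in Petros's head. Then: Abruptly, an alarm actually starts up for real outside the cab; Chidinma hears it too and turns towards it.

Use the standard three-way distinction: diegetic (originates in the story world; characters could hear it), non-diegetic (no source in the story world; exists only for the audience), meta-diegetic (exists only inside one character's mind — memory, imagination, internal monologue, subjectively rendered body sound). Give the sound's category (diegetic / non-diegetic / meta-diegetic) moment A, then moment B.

Moment A: only Petros 'hears' it — imagined, in his mind → meta-diegetic.
Moment B: now there's a real external source and Chidinma hears it too — in the story world → diegetic.

meta-diegetic, diegetic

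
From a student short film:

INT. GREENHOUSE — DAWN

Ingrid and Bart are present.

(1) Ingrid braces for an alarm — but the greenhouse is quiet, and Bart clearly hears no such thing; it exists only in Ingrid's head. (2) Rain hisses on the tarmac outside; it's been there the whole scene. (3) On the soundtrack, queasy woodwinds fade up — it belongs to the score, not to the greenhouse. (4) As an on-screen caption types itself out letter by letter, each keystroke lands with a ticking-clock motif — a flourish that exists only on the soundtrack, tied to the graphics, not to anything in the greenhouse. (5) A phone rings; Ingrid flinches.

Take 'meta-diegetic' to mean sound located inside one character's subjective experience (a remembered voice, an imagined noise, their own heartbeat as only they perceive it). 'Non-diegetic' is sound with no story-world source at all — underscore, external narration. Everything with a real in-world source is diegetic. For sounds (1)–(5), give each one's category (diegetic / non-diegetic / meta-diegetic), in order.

meta-diegetic, diegetic, non-diegetic, non-diegetic, diegetic

(1) Ingrid alone 'hears' it — an imagined sound, not present in the space → meta-diegetic.
(2) is diegetic: rain is part of the location's real environment.
(3) score with no on-screen or off-screen source; it exists for the audience alone → non-diegetic.
(4) is non-diegetic: the caption isn't part of the story world, so neither is the sound tied to it.
Sound (5): the sound comes from a phone physically present in the location, so diegetic.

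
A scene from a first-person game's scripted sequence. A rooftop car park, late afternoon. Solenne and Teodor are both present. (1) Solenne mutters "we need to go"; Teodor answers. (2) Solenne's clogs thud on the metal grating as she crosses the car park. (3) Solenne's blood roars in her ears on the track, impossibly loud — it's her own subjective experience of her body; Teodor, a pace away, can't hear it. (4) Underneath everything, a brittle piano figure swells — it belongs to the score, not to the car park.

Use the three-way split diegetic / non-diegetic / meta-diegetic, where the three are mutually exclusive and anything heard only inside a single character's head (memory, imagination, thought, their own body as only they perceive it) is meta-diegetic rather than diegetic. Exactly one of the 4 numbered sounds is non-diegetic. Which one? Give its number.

4

(1) is diegetic: spoken by a character present in the story world.
(2) is diegetic: Solenne's footsteps are produced in the story world.
Sound (3): it's Solenne's internal bodily sensation rendered as sound; only Solenne 'hears' it, so meta-diegetic.
(4) it has no source in the story world and no character can hear it — it's underscore → non-diegetic.
Only (4) is non-diegetic.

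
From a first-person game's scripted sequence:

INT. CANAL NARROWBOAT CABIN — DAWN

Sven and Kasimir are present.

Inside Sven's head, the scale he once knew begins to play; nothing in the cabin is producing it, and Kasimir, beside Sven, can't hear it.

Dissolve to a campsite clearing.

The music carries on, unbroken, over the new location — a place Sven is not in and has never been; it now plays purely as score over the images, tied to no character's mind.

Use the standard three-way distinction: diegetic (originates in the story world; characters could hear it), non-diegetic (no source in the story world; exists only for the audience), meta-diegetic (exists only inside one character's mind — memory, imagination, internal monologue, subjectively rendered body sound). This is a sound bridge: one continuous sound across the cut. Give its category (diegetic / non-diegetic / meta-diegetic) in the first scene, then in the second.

Scene one: the music exists only inside Sven's mind; Kasimir can't hear it → meta-diegetic.
Scene two: it's detached from Sven entirely and plays over unrelated images with no in-world source — conventional underscore → non-diegetic.

meta-diegetic, non-diegetic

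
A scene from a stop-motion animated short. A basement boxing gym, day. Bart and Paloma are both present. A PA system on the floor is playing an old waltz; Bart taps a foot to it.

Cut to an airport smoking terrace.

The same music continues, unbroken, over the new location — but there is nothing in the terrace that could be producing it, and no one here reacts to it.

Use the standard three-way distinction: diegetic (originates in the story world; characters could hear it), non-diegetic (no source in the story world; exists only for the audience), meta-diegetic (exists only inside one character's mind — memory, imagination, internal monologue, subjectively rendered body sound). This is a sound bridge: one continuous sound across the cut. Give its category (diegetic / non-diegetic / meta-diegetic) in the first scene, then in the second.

Scene one: a PA system is an on-screen source and Bart reacts to it → diegetic.
Scene two: there is no source in the terrace and no one hears it — it's now underscore → non-diegetic.

diegetic, non-diegetic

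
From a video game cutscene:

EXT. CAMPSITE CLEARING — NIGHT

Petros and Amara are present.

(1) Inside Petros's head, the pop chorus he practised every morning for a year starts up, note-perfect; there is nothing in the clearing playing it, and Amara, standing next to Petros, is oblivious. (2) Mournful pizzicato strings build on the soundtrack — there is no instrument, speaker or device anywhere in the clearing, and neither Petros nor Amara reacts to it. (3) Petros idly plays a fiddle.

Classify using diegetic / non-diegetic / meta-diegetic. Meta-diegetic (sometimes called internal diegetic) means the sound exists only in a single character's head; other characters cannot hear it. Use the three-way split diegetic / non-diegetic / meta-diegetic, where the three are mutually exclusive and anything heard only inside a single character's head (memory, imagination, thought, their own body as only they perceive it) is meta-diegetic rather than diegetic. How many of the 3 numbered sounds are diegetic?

(1) is meta-diegetic: the music is a memory playing inside Petros's mind alone; no real-world source, Amara can't hear it.
(2) is non-diegetic: it has no source in the story world and no character can hear it — it's underscore.
Sound (3): the instrument and the performer are both in the scene, so diegetic.
So 1 of the 3 is diegetic: (3).

1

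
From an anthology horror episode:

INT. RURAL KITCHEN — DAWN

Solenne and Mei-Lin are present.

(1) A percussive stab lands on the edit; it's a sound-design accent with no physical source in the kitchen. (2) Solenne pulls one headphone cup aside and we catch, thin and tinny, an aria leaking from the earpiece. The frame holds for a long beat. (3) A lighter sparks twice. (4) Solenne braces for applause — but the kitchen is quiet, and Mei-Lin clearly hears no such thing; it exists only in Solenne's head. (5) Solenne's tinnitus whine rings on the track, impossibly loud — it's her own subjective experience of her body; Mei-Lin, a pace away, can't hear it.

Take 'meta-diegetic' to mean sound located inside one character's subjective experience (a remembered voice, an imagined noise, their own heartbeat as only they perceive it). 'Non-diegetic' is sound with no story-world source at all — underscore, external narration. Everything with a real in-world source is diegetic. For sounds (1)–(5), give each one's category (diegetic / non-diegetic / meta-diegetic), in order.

(1) it's a sound-design accent with no in-world source; no one in the scene can hear it → non-diegetic.
(2) it's leaking from a physical pair of headphones in the scene → diegetic.
(3) is diegetic: a lighter is a real object/event in the scene's world.
(4) is meta-diegetic: the sound is imagined by Solenne; nothing in the story world is producing it and Mei-Lin can't hear it.
(5) a subjective body sound — Solenne's private perception, inaudible to Mei-Lin → meta-diegetic.

non-diegetic, diegetic, diegetic, meta-diegetic, meta-diegetic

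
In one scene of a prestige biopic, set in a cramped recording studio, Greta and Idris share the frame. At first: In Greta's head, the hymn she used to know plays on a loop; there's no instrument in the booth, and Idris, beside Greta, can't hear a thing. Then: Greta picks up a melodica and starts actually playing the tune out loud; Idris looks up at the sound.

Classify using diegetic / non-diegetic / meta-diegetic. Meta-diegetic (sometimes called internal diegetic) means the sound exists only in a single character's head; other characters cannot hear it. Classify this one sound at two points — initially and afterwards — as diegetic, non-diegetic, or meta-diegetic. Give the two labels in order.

meta-diegetic, diegetic

Initially: the tune exists only as Greta's private memory; Idris can't hear it → meta-diegetic.
Afterwards: Greta is now producing it live on a melodica, in the room, and Idris hears it → diegetic.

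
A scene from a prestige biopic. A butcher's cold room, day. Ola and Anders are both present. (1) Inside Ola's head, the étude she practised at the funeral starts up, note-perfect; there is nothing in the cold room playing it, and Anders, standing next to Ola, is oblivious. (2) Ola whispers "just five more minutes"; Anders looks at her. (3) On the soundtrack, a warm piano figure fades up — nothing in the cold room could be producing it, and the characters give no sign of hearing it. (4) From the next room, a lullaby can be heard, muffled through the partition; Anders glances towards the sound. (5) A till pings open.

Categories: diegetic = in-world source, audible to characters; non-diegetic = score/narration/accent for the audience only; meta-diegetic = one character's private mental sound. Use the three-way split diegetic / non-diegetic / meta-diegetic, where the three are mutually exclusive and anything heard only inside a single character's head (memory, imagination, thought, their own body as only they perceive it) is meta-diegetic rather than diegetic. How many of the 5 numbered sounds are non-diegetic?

1

Sound (1): remembered music, private to Ola — Anders is oblivious because it isn't in the room, so meta-diegetic.
(2) is diegetic: spoken by a character present in the story world.
(3) is non-diegetic: nothing in the cold room produces it and the characters don't hear it — pure soundtrack.
(4) is diegetic: it's coming from the next room — a location within the story world — and Anders reacts.
(5) the sound comes from a till physically present in the location → diegetic.
Non-diegetic: (3) — that's 1.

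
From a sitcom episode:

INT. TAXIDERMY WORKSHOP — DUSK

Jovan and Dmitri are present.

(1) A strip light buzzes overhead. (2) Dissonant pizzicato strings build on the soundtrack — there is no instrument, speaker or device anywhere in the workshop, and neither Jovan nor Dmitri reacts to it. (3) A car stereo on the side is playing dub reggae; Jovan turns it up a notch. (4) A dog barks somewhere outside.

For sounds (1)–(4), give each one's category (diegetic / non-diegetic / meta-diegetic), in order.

diegetic, non-diegetic, diegetic, diegetic

(1) it's the actual ambient sound of the location → diegetic.
(2) is non-diegetic: it has no source in the story world and no character can hear it — it's underscore.
Sound (3): the music comes from an on-screen device that Jovan responds to, so diegetic.
Sound (4): an in-world source (a dog); characters could hear it, so diegetic.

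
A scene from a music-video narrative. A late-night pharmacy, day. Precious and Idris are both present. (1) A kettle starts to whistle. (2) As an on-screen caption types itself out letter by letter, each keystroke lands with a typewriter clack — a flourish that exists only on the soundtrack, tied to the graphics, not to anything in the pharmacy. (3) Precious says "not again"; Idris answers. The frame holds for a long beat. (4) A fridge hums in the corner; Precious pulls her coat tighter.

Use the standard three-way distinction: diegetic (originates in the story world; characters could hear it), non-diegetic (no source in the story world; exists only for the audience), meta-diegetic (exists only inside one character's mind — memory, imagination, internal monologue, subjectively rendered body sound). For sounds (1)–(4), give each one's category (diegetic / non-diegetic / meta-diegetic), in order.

diegetic, non-diegetic, diegetic, diegetic

(1) is diegetic: the sound comes from a kettle physically present in the location.
(2) is non-diegetic: sound married to a title/caption — outside the diegesis by definition.
Sound (3): Precious is a character speaking aloud in the scene, so diegetic.
Sound (4): a fridge is part of the location's real environment, so diegetic.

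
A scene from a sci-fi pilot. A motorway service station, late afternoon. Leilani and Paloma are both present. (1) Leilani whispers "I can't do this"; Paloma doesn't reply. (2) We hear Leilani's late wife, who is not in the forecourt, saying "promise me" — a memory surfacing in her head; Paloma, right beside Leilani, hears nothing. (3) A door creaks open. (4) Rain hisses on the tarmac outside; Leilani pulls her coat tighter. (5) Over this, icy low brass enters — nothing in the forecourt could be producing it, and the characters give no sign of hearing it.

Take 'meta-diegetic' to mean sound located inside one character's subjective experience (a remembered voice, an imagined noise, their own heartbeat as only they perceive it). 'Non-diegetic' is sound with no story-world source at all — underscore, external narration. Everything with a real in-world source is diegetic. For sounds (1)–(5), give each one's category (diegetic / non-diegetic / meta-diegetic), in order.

(1) is diegetic: on-screen dialogue — Leilani speaks and Paloma is there to hear.
(2) is meta-diegetic: it's Leilani's recollection rendered as sound; the other character can't hear it.
Sound (3): an in-world source (a door); characters could hear it, so diegetic.
Sound (4): it's the actual ambient sound of the location, so diegetic.
(5) score with no on-screen or off-screen source; it exists for the audience alone → non-diegetic.

diegetic, meta-diegetic, diegetic, diegetic, non-diegetic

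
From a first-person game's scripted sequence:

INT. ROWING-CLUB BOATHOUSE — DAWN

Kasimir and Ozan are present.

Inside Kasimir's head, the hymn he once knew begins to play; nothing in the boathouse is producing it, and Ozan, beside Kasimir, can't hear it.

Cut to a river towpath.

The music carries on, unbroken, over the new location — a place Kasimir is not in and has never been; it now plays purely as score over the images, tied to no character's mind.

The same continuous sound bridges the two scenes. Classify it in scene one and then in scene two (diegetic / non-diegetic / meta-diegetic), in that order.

meta-diegetic, non-diegetic

Scene one: the music exists only inside Kasimir's mind; Ozan can't hear it → meta-diegetic.
Scene two: it's detached from Kasimir entirely and plays over unrelated images with no in-world source — conventional underscore → non-diegetic.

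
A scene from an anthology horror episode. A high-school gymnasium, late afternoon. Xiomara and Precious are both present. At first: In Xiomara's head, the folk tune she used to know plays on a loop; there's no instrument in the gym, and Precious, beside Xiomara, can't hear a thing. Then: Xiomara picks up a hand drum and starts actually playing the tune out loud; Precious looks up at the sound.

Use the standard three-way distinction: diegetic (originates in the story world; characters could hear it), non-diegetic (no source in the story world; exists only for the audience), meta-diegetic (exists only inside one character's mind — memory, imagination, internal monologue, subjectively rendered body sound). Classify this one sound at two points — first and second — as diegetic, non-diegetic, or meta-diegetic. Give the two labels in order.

meta-diegetic, diegetic

First: the tune exists only as Xiomara's private memory; Precious can't hear it → meta-diegetic.
Second: Xiomara is now producing it live on a hand drum, in the room, and Precious hears it → diegetic.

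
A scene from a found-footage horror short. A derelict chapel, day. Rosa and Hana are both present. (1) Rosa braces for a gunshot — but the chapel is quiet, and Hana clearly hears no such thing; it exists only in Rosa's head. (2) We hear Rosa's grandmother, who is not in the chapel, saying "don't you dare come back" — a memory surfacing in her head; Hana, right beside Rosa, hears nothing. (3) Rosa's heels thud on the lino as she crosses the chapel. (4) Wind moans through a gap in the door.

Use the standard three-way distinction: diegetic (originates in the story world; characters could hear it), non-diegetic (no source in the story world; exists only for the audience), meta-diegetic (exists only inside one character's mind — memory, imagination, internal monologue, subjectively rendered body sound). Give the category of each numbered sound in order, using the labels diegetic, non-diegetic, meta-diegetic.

(1) subjective to Rosa: the chapel is silent and Hana hears nothing → meta-diegetic.
Sound (2): the voice is a memory playing only inside Rosa's mind; Hana can't hear it, so meta-diegetic.
(3) a character's body making contact with the set — an in-world sound → diegetic.
Sound (4): ambient/room sound belonging to the story's physical space, so diegetic.

meta-diegetic, meta-diegetic, diegetic, diegetic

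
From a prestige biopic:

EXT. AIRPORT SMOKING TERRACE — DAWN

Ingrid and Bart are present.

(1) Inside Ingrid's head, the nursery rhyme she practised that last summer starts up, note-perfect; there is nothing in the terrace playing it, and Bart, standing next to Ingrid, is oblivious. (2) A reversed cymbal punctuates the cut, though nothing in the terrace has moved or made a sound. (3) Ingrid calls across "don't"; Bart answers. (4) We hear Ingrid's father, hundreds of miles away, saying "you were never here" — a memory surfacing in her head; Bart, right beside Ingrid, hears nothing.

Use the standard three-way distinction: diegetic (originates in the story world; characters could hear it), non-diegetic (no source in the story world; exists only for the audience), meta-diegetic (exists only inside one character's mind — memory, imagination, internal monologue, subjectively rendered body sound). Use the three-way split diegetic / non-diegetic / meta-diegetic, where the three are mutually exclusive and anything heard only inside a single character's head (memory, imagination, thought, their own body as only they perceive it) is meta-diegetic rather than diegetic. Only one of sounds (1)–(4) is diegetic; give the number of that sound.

3

(1) remembered music, private to Ingrid — Bart is oblivious because it isn't in the room → meta-diegetic.
(2) it's a sound-design accent with no in-world source; no one in the scene can hear it → non-diegetic.
(3) is diegetic: on-screen dialogue — Ingrid speaks and Bart is there to hear.
(4) is meta-diegetic: the voice is a memory playing only inside Ingrid's mind; Bart can't hear it.
Only (3) is diegetic.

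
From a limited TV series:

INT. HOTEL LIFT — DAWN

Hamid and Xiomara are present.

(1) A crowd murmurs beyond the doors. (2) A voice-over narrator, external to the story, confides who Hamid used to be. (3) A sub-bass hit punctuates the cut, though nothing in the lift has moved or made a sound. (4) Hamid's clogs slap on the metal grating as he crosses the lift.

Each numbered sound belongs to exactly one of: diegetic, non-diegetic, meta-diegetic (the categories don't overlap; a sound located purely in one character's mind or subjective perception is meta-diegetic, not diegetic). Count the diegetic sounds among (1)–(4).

2

(1) is diegetic: a crowd is part of the location's real environment.
Sound (2): commentary laid over the scene from outside the fiction, so non-diegetic.
(3) it's a sound-design accent with no in-world source; no one in the scene can hear it → non-diegetic.
(4) a character's body making contact with the set — an in-world sound → diegetic.
Diegetic: (1), (4) — that's 2.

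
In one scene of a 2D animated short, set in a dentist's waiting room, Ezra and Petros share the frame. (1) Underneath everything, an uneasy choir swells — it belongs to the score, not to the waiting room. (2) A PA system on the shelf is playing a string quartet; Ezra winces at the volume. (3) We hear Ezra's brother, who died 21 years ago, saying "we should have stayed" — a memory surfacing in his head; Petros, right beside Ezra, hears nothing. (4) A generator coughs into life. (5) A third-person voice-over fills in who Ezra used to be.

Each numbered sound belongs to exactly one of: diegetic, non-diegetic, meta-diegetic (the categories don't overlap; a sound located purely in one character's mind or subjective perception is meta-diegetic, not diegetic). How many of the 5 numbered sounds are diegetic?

Sound (1): nothing in the waiting room produces it and the characters don't hear it — pure soundtrack, so non-diegetic.
(2) is diegetic: source music from a PA system, which exists in the story world.
(3) it's Ezra's recollection rendered as sound; the other character can't hear it → meta-diegetic.
(4) the sound comes from a generator physically present in the location → diegetic.
Sound (5): commentary laid over the scene from outside the fiction, so non-diegetic.
So 2 of the 5 are diegetic: (2), (4).

2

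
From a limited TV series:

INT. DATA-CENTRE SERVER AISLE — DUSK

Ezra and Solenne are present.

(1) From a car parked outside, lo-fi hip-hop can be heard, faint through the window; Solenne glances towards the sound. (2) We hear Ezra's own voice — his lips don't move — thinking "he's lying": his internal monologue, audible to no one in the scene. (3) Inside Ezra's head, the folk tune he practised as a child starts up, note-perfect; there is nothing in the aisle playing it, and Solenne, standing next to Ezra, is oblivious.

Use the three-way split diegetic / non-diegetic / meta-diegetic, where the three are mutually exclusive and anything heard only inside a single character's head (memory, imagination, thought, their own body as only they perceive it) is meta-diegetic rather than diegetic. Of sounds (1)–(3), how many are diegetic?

1

(1) the music has an off-screen but real-world source and a character hears it → diegetic.
(2) Ezra's thought-voice: a private mental sound no other character can hear → meta-diegetic.
Sound (3): the music is a memory playing inside Ezra's mind alone; no real-world source, Solenne can't hear it, so meta-diegetic.
Diegetic: (1) — that's 1.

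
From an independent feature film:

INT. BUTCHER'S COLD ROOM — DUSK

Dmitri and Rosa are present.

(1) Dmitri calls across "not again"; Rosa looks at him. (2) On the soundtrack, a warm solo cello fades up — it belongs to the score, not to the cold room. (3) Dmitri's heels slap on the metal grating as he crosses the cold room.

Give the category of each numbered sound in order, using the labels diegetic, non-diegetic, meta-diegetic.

Sound (1): on-screen dialogue — Dmitri speaks and Rosa is there to hear, so diegetic.
(2) nothing in the cold room produces it and the characters don't hear it — pure soundtrack → non-diegetic.
Sound (3): a character's body making contact with the set — an in-world sound, so diegetic.

diegetic, non-diegetic, diegetic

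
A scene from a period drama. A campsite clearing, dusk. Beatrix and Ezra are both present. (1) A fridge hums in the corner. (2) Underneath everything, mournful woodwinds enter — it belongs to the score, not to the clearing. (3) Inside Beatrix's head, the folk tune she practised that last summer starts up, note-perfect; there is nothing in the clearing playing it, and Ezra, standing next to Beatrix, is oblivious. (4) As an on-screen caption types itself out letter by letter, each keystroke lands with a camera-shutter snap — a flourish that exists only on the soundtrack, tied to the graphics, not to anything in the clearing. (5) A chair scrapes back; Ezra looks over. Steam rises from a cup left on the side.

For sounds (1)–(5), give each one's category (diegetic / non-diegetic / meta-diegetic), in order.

diegetic, non-diegetic, meta-diegetic, non-diegetic, diegetic

(1) is diegetic: ambient/room sound belonging to the story's physical space.
(2) nothing in the clearing produces it and the characters don't hear it — pure soundtrack → non-diegetic.
(3) is meta-diegetic: remembered music, private to Beatrix — Ezra is oblivious because it isn't in the room.
Sound (4): it accompanies on-screen graphics, not anything inside the story world, so non-diegetic.
Sound (5): a chair is a real object/event in the scene's world, so diegetic.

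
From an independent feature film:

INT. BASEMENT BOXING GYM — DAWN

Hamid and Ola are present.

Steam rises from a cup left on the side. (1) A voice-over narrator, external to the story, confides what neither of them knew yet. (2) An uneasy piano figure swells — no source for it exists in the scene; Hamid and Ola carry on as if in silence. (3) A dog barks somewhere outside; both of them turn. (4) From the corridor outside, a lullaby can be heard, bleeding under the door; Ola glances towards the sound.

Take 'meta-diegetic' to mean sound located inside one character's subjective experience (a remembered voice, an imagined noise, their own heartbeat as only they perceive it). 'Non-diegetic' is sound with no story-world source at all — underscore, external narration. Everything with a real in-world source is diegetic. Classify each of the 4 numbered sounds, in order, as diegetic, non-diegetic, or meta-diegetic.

Sound (1): commentary laid over the scene from outside the fiction, so non-diegetic.
(2) score with no on-screen or off-screen source; it exists for the audience alone → non-diegetic.
Sound (3): a dog is a real object/event in the scene's world, so diegetic.
(4) is diegetic: the music has an off-screen but real-world source and a character hears it.

non-diegetic, non-diegetic, diegetic, diegetic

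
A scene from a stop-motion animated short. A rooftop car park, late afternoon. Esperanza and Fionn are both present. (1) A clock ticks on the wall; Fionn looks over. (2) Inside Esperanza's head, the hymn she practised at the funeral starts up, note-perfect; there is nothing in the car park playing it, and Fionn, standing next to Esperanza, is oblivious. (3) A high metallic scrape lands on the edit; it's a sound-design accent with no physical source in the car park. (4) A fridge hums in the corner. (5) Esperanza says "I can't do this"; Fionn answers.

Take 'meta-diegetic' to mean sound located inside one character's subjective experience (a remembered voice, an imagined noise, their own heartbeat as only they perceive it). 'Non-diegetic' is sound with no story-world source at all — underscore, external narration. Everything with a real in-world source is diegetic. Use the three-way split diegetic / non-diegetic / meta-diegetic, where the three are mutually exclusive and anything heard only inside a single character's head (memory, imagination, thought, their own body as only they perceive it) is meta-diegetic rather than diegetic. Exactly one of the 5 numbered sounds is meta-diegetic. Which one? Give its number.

2

(1) is diegetic: a clock is a real object/event in the scene's world.
(2) is meta-diegetic: it lives in Esperanza's subjectivity, not in the car park.
(3) nothing in the scene produces it; it's an accent added for the audience → non-diegetic.
(4) a fridge is part of the location's real environment → diegetic.
(5) is diegetic: Esperanza is a character speaking aloud in the scene.
Only (2) is meta-diegetic.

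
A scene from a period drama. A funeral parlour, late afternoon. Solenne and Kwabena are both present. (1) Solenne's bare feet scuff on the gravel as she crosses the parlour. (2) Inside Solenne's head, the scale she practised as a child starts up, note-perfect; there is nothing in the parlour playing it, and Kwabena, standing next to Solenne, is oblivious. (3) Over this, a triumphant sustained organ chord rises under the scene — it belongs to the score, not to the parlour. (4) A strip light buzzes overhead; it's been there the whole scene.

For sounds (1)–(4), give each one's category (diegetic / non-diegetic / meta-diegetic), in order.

diegetic, meta-diegetic, non-diegetic, diegetic

Sound (1): Solenne's footsteps are produced in the story world, so diegetic.
Sound (2): remembered music, private to Solenne — Kwabena is oblivious because it isn't in the room, so meta-diegetic.
(3) nothing in the parlour produces it and the characters don't hear it — pure soundtrack → non-diegetic.
(4) a strip light is part of the location's real environment → diegetic.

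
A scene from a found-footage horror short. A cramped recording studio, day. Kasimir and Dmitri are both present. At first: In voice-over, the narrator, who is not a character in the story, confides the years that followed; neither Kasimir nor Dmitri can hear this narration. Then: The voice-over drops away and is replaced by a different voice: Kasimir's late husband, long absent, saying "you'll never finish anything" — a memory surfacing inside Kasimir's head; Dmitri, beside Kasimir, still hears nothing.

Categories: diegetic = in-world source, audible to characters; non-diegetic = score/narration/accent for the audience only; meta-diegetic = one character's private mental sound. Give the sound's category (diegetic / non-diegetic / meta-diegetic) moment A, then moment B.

non-diegetic, meta-diegetic

Moment A: the external narrator addresses only the audience — outside the story world → non-diegetic.
Moment B: the replacement voice is a memory inside Kasimir's mind specifically → meta-diegetic.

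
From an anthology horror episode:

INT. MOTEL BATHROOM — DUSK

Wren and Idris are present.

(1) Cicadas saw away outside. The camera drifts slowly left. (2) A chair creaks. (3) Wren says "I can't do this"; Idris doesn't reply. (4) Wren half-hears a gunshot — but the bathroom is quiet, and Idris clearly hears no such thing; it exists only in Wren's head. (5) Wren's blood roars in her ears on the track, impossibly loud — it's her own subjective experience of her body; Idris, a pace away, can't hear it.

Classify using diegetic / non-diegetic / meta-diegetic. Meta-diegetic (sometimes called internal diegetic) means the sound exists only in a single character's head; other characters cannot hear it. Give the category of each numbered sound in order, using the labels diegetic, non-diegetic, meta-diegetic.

(1) is diegetic: it's the actual ambient sound of the location.
Sound (2): the sound comes from a chair physically present in the location, so diegetic.
(3) on-screen dialogue — Wren speaks and Idris is there to hear → diegetic.
Sound (4): Wren alone 'hears' it — an imagined sound, not present in the space, so meta-diegetic.
Sound (5): point-of-audition from inside Wren's body; not a sound in the room, so meta-diegetic.

diegetic, diegetic, diegetic, meta-diegetic, meta-diegetic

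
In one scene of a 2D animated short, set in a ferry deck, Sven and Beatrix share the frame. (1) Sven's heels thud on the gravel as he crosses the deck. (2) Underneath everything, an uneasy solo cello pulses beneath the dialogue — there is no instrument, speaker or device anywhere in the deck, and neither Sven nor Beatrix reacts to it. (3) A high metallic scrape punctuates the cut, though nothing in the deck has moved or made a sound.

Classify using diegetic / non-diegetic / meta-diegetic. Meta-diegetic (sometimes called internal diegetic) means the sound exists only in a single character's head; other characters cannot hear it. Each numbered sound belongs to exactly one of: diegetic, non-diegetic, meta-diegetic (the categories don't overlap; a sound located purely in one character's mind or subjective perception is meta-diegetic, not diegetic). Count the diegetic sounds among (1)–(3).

1

Sound (1): a character's body making contact with the set — an in-world sound, so diegetic.
Sound (2): nothing in the deck produces it and the characters don't hear it — pure soundtrack, so non-diegetic.
(3) is non-diegetic: nothing in the scene produces it; it's an accent added for the audience.
Diegetic: (1) — that's 1.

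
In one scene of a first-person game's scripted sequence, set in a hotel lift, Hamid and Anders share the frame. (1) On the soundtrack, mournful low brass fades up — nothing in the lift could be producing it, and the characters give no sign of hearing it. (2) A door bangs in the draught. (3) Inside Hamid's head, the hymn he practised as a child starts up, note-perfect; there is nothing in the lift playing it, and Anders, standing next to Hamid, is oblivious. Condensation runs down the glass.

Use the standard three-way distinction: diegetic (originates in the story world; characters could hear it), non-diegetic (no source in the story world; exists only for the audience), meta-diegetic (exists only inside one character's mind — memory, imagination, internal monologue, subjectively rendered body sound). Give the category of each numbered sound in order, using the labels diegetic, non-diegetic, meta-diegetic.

(1) score with no on-screen or off-screen source; it exists for the audience alone → non-diegetic.
Sound (2): an in-world source (a door); characters could hear it, so diegetic.
Sound (3): it lives in Hamid's subjectivity, not in the lift, so meta-diegetic.

non-diegetic, diegetic, meta-diegetic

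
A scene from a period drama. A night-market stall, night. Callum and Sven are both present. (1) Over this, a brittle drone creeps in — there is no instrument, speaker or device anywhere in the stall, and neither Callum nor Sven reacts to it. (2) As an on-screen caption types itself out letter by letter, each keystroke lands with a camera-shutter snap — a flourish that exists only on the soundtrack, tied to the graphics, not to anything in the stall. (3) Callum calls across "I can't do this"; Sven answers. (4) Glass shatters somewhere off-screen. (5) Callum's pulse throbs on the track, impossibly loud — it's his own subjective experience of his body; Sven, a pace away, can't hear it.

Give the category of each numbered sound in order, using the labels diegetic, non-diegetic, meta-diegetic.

(1) score with no on-screen or off-screen source; it exists for the audience alone → non-diegetic.
(2) is non-diegetic: sound married to a title/caption — outside the diegesis by definition.
(3) spoken by a character present in the story world → diegetic.
Sound (4): an in-world source (glass); characters could hear it, so diegetic.
(5) is meta-diegetic: it's Callum's internal bodily sensation rendered as sound; only Callum 'hears' it.

non-diegetic, non-diegetic, diegetic, diegetic, meta-diegetic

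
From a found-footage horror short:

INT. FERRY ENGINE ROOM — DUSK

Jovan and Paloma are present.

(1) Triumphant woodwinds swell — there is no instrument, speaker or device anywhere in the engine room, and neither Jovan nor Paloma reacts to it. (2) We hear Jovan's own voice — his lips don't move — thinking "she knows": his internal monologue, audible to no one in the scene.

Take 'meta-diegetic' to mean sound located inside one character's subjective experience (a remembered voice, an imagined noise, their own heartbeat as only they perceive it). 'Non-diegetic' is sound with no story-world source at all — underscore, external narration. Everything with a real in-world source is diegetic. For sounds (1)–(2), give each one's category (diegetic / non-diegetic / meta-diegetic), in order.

Sound (1): nothing in the engine room produces it and the characters don't hear it — pure soundtrack, so non-diegetic.
(2) it's Jovan's unspoken thought, heard only by the audience via his subjectivity → meta-diegetic.

non-diegetic, meta-diegetic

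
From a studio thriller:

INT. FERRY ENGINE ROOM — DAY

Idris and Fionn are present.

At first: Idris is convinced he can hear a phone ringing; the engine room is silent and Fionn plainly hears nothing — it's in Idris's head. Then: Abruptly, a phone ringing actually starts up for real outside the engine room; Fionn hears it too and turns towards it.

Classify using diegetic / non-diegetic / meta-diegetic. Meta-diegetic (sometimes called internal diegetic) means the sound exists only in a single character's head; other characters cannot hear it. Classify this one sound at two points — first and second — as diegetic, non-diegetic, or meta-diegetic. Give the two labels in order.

meta-diegetic, diegetic

First: only Idris 'hears' it — imagined, in his mind → meta-diegetic.
Second: now there's a real external source and Fionn hears it too — in the story world → diegetic.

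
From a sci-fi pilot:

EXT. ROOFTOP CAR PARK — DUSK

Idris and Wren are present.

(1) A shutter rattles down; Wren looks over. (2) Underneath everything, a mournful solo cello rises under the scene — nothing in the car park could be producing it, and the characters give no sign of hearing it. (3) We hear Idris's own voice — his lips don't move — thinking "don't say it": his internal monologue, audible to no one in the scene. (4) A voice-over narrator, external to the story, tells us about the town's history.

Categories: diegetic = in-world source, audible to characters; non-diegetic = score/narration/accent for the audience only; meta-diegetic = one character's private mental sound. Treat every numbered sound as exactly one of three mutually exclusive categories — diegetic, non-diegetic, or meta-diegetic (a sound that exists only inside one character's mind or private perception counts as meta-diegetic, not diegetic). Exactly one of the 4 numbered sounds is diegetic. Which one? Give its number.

Sound (1): an in-world source (a shutter); characters could hear it, so diegetic.
(2) nothing in the car park produces it and the characters don't hear it — pure soundtrack → non-diegetic.
(3) is meta-diegetic: it's Idris's unspoken thought, heard only by the audience via his subjectivity.
(4) commentary laid over the scene from outside the fiction → non-diegetic.
Only (1) is diegetic.

1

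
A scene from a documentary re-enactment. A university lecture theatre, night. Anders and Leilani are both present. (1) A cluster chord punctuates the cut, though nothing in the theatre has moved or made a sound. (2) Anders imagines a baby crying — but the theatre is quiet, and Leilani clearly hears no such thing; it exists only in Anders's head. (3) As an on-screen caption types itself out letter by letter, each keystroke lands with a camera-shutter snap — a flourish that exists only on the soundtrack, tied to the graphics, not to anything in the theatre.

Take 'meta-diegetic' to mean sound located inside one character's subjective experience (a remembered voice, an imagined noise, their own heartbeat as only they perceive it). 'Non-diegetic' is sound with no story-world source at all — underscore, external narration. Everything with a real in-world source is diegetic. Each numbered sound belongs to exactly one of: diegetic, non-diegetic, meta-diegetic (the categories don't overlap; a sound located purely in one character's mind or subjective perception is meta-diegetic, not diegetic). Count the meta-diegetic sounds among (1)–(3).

1

(1) nothing in the scene produces it; it's an accent added for the audience → non-diegetic.
Sound (2): the sound is imagined by Anders; nothing in the story world is producing it and Leilani can't hear it, so meta-diegetic.
(3) sound married to a title/caption — outside the diegesis by definition → non-diegetic.
Meta-diegetic: (2) — that's 1.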